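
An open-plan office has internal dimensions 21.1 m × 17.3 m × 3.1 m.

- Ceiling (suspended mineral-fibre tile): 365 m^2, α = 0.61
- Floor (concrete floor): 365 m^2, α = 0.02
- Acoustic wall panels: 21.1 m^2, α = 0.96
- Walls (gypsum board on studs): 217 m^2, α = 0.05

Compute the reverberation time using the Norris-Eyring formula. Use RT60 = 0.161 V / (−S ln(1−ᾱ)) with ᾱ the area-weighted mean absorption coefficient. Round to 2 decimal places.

Total surface area S = 365 + 365 + 21.1 + 217 = 968.1 m^2.
Σ(Sᵢαᵢ) = 365×0.61 + 365×0.02 + 21.1×0.96 + 217×0.05 = 261.056.
Mean coefficient ᾱ = A/S = 0.2697.
Eyring denominator: −S ln(1−ᾱ) = 304.274.
V = 21.1 × 17.3 × 3.1 = 1131.593 m³.
T = 0.161·V/[−S·ln(1−ᾱ)] = 0.161·1131.593/304.274 = 0.60 s.

0.60 sec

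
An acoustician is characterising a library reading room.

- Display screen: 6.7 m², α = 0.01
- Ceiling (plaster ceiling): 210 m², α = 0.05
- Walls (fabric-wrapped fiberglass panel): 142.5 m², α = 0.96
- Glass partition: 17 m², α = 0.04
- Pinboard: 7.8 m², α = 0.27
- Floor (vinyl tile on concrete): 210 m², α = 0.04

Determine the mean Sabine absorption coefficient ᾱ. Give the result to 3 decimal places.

Total surface area S = 594.0 m².
A = 6.7·0.01 + 210·0.05 + 142.5·0.96 + 17·0.04 + 7.8·0.27 + 210·0.04 = 158.553 sabins.
ᾱ = A/S = 0.267.

0.267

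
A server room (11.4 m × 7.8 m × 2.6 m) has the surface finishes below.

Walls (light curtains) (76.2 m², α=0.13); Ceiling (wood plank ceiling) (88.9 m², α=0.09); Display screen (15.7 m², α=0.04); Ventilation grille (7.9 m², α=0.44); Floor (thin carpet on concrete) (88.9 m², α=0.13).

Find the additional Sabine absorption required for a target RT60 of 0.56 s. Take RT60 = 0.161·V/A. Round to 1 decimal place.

32.9 sabins

Equivalent absorption area: A₁ = 76.2·0.13 + 88.9·0.09 + 15.7·0.04 + 7.9·0.44 + 88.9·0.13 = 33.568 m².
V = 231.192 m³. Required absorption A₂ = 0.161 × 231.192 / 0.56 = 66.468 sabins.
ΔA = A₂ − A₁ = 66.468 − 33.568 = 32.9 sabins.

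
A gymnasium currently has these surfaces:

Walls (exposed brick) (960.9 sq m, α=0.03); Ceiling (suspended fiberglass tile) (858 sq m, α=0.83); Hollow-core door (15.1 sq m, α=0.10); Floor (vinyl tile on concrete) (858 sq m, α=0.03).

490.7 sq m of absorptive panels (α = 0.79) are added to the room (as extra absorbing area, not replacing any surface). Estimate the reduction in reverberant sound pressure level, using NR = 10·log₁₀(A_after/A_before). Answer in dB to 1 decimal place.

Equivalent absorption area: A_before = 960.9*0.03 + 858*0.83 + 15.1*0.10 + 858*0.03 = 768.217 sq m.
Added absorption = 490.7 × 0.79 = 387.653 sabins.
New total A_after = 1155.870 sabins.
Reduction = 10 log₁₀(A_after/A_before) = 10 log₁₀(1.5046) = 1.8 dB.

1.8 dB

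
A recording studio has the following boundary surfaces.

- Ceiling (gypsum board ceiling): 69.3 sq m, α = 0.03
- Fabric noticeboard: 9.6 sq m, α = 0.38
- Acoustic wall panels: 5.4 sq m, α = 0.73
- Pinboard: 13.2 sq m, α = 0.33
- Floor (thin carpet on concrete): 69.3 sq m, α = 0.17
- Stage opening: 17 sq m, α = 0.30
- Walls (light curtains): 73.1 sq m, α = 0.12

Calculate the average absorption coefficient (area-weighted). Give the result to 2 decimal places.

S = Σ Sᵢ = 69.3 + 9.6 + 5.4 + 13.2 + 69.3 + 17 + 73.1 = 256.9 sq m.
A = 69.3×0.03 + 9.6×0.38 + 5.4×0.73 + 13.2×0.33 + 69.3×0.17 + 17×0.30 + 73.1×0.12 = 39.678 sabins.
ᾱ = A/S = 0.15.

0.15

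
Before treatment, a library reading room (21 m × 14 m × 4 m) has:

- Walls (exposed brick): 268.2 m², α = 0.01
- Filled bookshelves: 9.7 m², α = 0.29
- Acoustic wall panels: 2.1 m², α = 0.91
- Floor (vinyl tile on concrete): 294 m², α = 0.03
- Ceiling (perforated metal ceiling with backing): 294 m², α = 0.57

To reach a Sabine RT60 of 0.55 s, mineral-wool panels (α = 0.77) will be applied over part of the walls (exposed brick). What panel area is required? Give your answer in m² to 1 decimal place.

211.1

Equivalent absorption area: A₁ = 268.2·0.01 + 9.7·0.29 + 2.1·0.91 + 294·0.03 + 294·0.57 = 183.806 m².
Required A₂ = 0.161·1176/0.55 = 344.247 sabins.
ΔA needed = 344.247 − 183.806 = 160.441 sabins.
Each m² of panel replacing the walls (exposed brick) adds (0.77 − 0.01) = 0.76 sabins.
Area = ΔA/Δα = 160.441/0.76 = 211.1 m².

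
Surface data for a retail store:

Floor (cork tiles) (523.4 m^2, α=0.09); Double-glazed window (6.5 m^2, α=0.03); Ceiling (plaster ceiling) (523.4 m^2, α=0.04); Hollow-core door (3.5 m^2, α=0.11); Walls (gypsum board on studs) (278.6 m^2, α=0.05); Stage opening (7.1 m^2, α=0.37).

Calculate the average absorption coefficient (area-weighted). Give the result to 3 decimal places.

S = Σ Sᵢ = 523.4 + 6.5 + 523.4 + 3.5 + 278.6 + 7.1 = 1342.5 m^2.
Σ(Sᵢαᵢ) = 523.4*0.09 + 6.5*0.03 + 523.4*0.04 + 3.5*0.11 + 278.6*0.05 + 7.1*0.37 = 85.179.
ᾱ = 85.179 / 1342.5 = 0.063.

0.063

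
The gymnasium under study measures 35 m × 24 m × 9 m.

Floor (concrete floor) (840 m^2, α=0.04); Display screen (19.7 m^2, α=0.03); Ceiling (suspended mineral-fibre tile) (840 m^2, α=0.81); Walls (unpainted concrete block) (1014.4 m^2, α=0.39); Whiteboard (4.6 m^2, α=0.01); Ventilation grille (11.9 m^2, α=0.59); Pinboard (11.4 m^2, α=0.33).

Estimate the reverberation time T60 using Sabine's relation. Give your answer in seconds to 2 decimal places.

1.09 sec

A = Σ Sᵢαᵢ = 840×0.04 + 19.7×0.03 + 840×0.81 + 1014.4×0.39 + 4.6×0.01 + 11.9×0.59 + 11.4×0.33 = 1121.036 sabins.
Room volume: 7560 m³.
Sabine: RT60 = 0.161 × 7560 / 1121.036 = 1.09 s.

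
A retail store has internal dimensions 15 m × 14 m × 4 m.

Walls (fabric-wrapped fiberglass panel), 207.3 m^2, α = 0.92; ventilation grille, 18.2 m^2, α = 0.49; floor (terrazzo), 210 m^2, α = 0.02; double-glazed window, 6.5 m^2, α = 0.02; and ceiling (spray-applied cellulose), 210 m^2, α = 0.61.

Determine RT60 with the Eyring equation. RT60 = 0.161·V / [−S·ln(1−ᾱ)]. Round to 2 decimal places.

Total surface area S = 207.3 + 18.2 + 210 + 6.5 + 210 = 652.0 m^2.
Σ(Sᵢαᵢ) = 207.3×0.92 + 18.2×0.49 + 210×0.02 + 6.5×0.02 + 210×0.61 = 332.064.
ᾱ = 332.064 / 652.0 = 0.5093.
−S·ln(1−ᾱ) = −652.0 × ln(1 − 0.5093) = 464.173.
V = 15 × 14 × 4 = 840 m³.
RT60 = 0.161 × 840 / 464.173 = 0.29 s.

0.29 s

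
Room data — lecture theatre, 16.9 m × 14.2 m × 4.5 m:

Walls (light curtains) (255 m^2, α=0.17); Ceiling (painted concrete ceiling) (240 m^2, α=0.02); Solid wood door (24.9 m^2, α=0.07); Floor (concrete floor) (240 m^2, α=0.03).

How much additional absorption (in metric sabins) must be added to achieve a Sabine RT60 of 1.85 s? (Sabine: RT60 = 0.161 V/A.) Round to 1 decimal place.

Equivalent absorption area: A₁ = 255·0.17 + 240·0.02 + 24.9·0.07 + 240·0.03 = 57.093 m^2.
For T = 1.85 s, need A₂ = 0.161·V/T = 0.161·1079.91/1.85 = 93.981 sabins.
ΔA = A₂ − A₁ = 93.981 − 57.093 = 36.9 sabins.

36.9 sabins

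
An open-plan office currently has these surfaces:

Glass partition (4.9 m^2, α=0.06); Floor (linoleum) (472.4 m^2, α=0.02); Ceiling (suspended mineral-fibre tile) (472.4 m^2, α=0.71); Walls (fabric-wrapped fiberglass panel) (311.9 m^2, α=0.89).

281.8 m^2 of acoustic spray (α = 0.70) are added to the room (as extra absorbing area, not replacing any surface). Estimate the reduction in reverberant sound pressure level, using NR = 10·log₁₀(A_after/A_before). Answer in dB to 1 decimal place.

Total absorption A_before = 4.9×0.06 + 472.4×0.02 + 472.4×0.71 + 311.9×0.89
  = 0.294 + 9.448 + 335.404 + 277.591 = 622.737 m^2 sabins.
Treatment contributes 281.8·0.70 = 197.260 sabins.
A_after = 622.737 + 197.260 = 819.997 sabins.
NR = 10·log₁₀(819.997/622.737) = 1.2 dB.

1.2 dB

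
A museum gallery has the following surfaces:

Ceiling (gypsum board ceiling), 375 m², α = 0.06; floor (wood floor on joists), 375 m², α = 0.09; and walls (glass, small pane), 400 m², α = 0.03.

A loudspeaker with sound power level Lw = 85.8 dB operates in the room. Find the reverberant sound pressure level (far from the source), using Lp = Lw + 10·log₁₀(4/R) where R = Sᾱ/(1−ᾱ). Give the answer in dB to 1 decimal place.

Σ(Sᵢαᵢ) = 375·0.06 + 375·0.09 + 400·0.03 = 68.250; total area S = 1150.0 m².
ᾱ = 68.250/1150.0 = 0.0593; R = Sᾱ/(1−ᾱ) = 68.250/(1−0.0593) = 72.552 m².
Lp = 85.8 + 10·log₁₀(4/72.552) = 85.8 + (-12.59) = 73.2 dB.

73.2 dB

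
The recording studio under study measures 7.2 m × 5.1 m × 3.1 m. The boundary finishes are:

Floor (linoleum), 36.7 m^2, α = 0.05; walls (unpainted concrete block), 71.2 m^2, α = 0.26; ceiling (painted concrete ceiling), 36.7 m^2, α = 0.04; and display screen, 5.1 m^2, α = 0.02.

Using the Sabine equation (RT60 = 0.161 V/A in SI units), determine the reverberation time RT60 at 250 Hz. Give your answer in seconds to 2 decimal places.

Total absorption A = 36.7*0.05 + 71.2*0.26 + 36.7*0.04 + 5.1*0.02
  = 1.835 + 18.512 + 1.468 + 0.102 = 21.917 m^2 sabins.
Room volume: 113.832 m³.
RT60 = 0.161 · V / A = 0.161 × 113.832 / 21.917 = 0.84 s.

0.84 sec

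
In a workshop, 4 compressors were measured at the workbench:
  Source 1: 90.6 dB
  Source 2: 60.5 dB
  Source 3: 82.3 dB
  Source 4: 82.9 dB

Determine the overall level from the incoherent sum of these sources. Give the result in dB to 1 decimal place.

91.8 dB

Sum in the linear (power) domain: Σ 10^(Lᵢ/10) = 10^(90.6/10) + 10^(60.5/10) + 10^(82.3/10) + 10^(82.9/10) = 1.514e+09.
Back to dB: 10·log₁₀ Σ = 91.8 dB.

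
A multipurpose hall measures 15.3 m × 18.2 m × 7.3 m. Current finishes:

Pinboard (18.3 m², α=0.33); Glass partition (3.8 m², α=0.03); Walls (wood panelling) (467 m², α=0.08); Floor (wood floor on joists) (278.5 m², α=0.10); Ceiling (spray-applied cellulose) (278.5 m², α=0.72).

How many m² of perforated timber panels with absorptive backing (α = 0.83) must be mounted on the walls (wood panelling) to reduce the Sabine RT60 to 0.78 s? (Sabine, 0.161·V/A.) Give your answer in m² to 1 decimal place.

196.9

A₁ = Σ Sᵢαᵢ = 18.3×0.33 + 3.8×0.03 + 467×0.08 + 278.5×0.10 + 278.5×0.72 = 271.883 sabins.
V = 2032.758 m³. Target absorption A₂ = 0.161 × 2032.758 / 0.78 = 419.582 sabins.
ΔA needed = 419.582 − 271.883 = 147.699 sabins.
Net gain per m²: Δα = 0.83 − 0.08 = 0.75.
Panel area = 147.699 / 0.75 = 196.9 m².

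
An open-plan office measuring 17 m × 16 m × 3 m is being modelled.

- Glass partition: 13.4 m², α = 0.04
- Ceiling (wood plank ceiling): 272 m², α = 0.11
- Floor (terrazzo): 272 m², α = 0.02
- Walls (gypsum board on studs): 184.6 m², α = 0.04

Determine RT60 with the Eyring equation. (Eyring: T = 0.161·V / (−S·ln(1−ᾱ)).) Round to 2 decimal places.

2.95 s

Total surface area S = 13.4 + 272 + 272 + 184.6 = 742.0 m².
Σ(Sᵢαᵢ) = 13.4·0.04 + 272·0.11 + 272·0.02 + 184.6·0.04 = 43.280.
ᾱ = 43.280 / 742.0 = 0.0583.
Eyring denominator: −S ln(1−ᾱ) = 44.571.
V = 17 × 16 × 3 = 816 m³.
RT60 = 0.161 × 816 / 44.571 = 2.95 s.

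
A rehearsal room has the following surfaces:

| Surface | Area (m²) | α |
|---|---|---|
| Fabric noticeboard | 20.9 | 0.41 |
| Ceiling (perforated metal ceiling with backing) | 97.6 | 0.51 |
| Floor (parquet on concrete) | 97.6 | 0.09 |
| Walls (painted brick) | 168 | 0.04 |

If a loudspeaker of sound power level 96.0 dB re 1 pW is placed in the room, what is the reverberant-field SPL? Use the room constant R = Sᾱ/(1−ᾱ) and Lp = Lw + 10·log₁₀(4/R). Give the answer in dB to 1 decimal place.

A = 73.849 sabins; S = 384.1 m².
ᾱ = 73.849/384.1 = 0.1923; R = Sᾱ/(1−ᾱ) = 73.849/(1−0.1923) = 91.431 m².
Lp = Lw + 10 log₁₀(4/R) = 96.0 -13.59 = 82.4 dB.

82.4 dB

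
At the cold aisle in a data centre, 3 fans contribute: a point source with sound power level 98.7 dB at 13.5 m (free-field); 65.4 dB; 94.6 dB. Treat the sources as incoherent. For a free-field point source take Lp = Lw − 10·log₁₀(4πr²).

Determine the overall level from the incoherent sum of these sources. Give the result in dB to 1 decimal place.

94.6 dB

Source at 13.5 m: Lp = 98.7 − 10·log₁₀(4π·13.5²) = 98.7 − 10·log₁₀(2290.221) = 65.1 dB.
Σ 10^(Lᵢ/10) = 2.891e+09.
Back to dB: 10·log₁₀ Σ = 94.6 dB.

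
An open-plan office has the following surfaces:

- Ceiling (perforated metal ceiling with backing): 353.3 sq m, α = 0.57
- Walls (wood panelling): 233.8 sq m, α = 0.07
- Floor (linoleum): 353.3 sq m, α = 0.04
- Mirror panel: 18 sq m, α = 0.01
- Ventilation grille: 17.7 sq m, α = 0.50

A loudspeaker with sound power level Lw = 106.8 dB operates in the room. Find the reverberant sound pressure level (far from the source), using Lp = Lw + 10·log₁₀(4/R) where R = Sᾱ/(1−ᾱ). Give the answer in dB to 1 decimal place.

87.8 dB

A = 240.909 sabins; S = 976.1 sq m.
ᾱ = 240.909/976.1 = 0.2468; R = Sᾱ/(1−ᾱ) = 240.909/(1−0.2468) = 319.847 sq m.
Lp = Lw + 10 log₁₀(4/R) = 106.8 -19.03 = 87.8 dB.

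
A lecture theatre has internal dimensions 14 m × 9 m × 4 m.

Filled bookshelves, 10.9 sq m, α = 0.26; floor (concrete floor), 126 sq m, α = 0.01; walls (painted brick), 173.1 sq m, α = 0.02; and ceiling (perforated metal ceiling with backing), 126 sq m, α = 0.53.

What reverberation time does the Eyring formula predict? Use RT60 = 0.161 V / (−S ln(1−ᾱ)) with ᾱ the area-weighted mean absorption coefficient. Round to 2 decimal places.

1.00 s

Total surface area S = 10.9 + 126 + 173.1 + 126 = 436.0 sq m.
Σ(Sᵢαᵢ) = 10.9·0.26 + 126·0.01 + 173.1·0.02 + 126·0.53 = 74.336.
Mean coefficient ᾱ = A/S = 0.1705.
Eyring denominator: −S ln(1−ᾱ) = 81.502.
V = 14 × 9 × 4 = 504 m³.
RT60 = 0.161 × 504 / 81.502 = 1.00 s.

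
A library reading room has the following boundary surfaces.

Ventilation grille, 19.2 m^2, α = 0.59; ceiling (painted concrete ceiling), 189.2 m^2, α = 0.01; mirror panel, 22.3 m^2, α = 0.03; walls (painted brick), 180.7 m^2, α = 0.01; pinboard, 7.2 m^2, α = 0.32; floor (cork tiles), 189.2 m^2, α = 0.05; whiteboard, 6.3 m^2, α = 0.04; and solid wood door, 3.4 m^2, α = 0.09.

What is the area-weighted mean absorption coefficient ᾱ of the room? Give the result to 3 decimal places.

0.045

S = Σ Sᵢ = 19.2 + 189.2 + 22.3 + 180.7 + 7.2 + 189.2 + 6.3 + 3.4 = 617.5 m^2.
Weighted sum Σ Sα = 28.018.
ᾱ = 28.018 / 617.5 = 0.045.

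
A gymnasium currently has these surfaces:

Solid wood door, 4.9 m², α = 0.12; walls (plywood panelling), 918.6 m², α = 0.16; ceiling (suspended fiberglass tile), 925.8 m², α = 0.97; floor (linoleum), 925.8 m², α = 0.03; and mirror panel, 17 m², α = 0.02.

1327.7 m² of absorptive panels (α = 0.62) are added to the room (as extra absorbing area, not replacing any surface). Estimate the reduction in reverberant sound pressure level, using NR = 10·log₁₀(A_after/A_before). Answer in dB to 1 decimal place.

2.5 dB

Equivalent absorption area: A_before = 4.9×0.12 + 918.6×0.16 + 925.8×0.97 + 925.8×0.03 + 17×0.02 = 1073.704 m².
Treatment contributes 1327.7·0.62 = 823.174 sabins.
New total A_after = 1896.878 sabins.
Reduction = 10 log₁₀(A_after/A_before) = 10 log₁₀(1.7667) = 2.5 dB.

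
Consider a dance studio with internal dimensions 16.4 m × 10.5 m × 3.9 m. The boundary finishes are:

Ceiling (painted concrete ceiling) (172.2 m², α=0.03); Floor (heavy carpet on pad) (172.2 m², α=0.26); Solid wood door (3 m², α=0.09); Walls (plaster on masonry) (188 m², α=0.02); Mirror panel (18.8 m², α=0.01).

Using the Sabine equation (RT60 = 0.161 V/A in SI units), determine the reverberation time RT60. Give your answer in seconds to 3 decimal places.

1.997 sec

Total absorption A = 172.2*0.03 + 172.2*0.26 + 3*0.09 + 188*0.02 + 18.8*0.01
  = 5.166 + 44.772 + 0.270 + 3.760 + 0.188 = 54.156 m² sabins.
Volume V = 16.4 × 10.5 × 3.9 = 671.58 m³.
Sabine: RT60 = 0.161 × 671.58 / 54.156 = 1.997 s.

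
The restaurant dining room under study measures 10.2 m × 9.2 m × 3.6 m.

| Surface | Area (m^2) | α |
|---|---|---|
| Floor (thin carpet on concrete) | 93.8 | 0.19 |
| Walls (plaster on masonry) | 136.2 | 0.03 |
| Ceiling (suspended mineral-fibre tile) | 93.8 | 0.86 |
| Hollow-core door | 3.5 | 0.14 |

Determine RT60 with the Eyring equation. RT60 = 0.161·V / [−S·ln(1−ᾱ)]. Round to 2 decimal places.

S = Σ Sᵢ = 327.3 m^2.
Σ(Sᵢαᵢ) = 93.8·0.19 + 136.2·0.03 + 93.8·0.86 + 3.5·0.14 = 103.066.
ᾱ = 103.066 / 327.3 = 0.3149.
Eyring denominator: −S ln(1−ᾱ) = 123.782.
V = 10.2 × 9.2 × 3.6 = 337.824 m³.
RT60 = 0.161 × 337.824 / 123.782 = 0.44 s.

0.44 seconds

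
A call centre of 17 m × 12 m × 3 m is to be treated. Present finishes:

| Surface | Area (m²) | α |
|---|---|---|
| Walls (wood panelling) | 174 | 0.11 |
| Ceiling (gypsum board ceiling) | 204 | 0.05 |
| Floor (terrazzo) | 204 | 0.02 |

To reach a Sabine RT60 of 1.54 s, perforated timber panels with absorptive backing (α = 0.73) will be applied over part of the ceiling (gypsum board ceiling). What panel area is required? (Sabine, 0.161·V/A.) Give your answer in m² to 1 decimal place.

Summing Sᵢαᵢ: 19.140 + 10.200 + 4.080 → A₁ = 33.420 sabins.
Required A₂ = 0.161·612/1.54 = 63.982 sabins.
ΔA needed = 63.982 − 33.420 = 30.562 sabins.
Each m² of panel replacing the ceiling (gypsum board ceiling) adds (0.73 − 0.05) = 0.68 sabins.
Area = ΔA/Δα = 30.562/0.68 = 44.9 m².

44.9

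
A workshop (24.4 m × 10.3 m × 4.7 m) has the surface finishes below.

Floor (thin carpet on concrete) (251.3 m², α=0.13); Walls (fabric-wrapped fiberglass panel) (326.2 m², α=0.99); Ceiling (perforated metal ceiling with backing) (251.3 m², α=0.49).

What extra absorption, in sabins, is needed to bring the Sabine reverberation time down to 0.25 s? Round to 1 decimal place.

282.0 sabins

Summing Sᵢαᵢ: 32.669 + 322.938 + 123.137 → A₁ = 478.744 sabins.
Target A₂ = 0.161·1181.204/0.25 = 760.695 sabins (V = 1181.204 m³).
Additional absorption ΔA = 760.695 − 478.744 = 282.0 sabins.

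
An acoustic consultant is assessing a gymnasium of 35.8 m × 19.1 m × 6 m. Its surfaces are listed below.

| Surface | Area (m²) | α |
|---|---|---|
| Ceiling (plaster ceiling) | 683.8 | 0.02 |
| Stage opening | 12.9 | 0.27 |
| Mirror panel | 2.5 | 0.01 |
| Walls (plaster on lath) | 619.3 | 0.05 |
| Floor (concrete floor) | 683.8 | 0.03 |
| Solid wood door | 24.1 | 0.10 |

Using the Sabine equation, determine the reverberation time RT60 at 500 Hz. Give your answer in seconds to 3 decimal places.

9.294 sec

Total absorption A = 683.8*0.02 + 12.9*0.27 + 2.5*0.01 + 619.3*0.05 + 683.8*0.03 + 24.1*0.10
  = 13.676 + 3.483 + 0.025 + 30.965 + 20.514 + 2.410 = 71.073 m² sabins.
V = 35.8·19.1·6 = 4102.68 m³.
RT60 = 0.161 · V / A = 0.161 × 4102.68 / 71.073 = 9.294 s.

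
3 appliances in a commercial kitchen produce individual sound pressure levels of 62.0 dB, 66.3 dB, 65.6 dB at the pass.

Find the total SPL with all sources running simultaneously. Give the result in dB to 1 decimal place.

Converting to relative power and adding: 10^(62.0/10) + 10^(66.3/10) + 10^(65.6/10) = 9.481e+06.
Back to dB: 10·log₁₀ Σ = 69.8 dB.

69.8 dB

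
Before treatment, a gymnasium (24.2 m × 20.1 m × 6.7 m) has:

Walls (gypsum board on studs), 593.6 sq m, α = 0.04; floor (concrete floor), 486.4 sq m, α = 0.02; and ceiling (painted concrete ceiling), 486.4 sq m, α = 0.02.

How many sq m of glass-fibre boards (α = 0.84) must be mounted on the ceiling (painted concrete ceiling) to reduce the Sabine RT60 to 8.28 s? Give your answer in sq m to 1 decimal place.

24.6

Summing Sᵢαᵢ: 23.744 + 9.728 + 9.728 → A₁ = 43.200 sabins.
Required A₂ = 0.161·3259.014/8.28 = 63.370 sabins.
ΔA needed = 63.370 − 43.200 = 20.170 sabins.
Net gain per sq m: Δα = 0.84 − 0.02 = 0.82.
Area = ΔA/Δα = 20.170/0.82 = 24.6 sq m.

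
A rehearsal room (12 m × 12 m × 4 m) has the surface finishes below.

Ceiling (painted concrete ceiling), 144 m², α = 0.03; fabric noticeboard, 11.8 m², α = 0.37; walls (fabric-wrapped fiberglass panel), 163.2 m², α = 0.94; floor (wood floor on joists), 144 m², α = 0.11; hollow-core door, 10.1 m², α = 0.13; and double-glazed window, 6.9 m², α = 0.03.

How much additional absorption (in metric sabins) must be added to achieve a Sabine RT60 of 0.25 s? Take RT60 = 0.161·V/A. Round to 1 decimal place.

191.5 sabins

Equivalent absorption area: A₁ = 144*0.03 + 11.8*0.37 + 163.2*0.94 + 144*0.11 + 10.1*0.13 + 6.9*0.03 = 179.454 m².
V = 576 m³. Required absorption A₂ = 0.161 × 576 / 0.25 = 370.944 sabins.
Shortfall: 370.944 − 179.454 = 191.5 sabins.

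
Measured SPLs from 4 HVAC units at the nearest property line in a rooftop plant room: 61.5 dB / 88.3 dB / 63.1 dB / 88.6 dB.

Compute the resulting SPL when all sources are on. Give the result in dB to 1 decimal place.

91.5 dB

Σ 10^(Lᵢ/10) = 1.404e+09.
Back to dB: 10·log₁₀ Σ = 91.5 dB.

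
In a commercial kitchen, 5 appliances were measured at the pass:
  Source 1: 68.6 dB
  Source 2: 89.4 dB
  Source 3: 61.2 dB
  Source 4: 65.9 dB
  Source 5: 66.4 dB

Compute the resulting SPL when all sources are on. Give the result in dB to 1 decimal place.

Sum in the linear (power) domain: Σ 10^(Lᵢ/10) = 10^(68.6/10) + 10^(89.4/10) + 10^(61.2/10) + 10^(65.9/10) + 10^(66.4/10) = 8.878e+08.
Back to dB: 10·log₁₀ Σ = 89.5 dB.

89.5 dB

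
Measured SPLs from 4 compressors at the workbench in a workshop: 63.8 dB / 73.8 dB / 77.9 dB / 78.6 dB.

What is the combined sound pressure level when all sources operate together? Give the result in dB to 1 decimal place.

Σ 10^(Lᵢ/10) = 1.605e+08.
Combined level = 10 log₁₀(1.605e+08) = 82.1 dB.

82.1 dB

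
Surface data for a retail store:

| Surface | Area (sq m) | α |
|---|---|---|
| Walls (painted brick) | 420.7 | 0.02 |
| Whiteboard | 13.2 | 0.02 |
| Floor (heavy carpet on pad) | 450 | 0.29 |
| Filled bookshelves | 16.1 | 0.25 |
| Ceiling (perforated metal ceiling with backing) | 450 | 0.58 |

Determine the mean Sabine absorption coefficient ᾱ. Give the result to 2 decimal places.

Total surface area S = 1350.0 sq m.
Weighted sum Σ Sα = 404.203.
ᾱ = 404.203 / 1350.0 = 0.30.

0.30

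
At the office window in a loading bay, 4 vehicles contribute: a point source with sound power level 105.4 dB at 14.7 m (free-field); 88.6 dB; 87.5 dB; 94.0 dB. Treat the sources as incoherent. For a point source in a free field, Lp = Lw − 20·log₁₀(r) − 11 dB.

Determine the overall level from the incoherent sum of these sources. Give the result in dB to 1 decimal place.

95.8 dB

Source at 14.7 m: Lp = 105.4 − 20·log₁₀(14.7) − 11 = 71.1 dB.
Sum in the linear (power) domain: Σ 10^(Lᵢ/10) = 10^(71.1/10) + 10^(88.6/10) + 10^(87.5/10) + 10^(94.0/10) = 3.812e+09.
Combined level = 10 log₁₀(3.812e+09) = 95.8 dB.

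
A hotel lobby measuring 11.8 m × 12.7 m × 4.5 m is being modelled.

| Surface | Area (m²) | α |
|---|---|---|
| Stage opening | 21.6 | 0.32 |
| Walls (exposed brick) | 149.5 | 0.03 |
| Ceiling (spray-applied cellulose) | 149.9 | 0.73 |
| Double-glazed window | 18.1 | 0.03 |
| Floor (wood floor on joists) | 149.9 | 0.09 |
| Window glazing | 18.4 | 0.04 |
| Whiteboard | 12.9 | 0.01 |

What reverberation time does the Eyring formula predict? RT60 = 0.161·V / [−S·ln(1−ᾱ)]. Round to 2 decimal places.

0.69 s

Total surface area S = 21.6 + 149.5 + 149.9 + 18.1 + 149.9 + 18.4 + 12.9 = 520.3 m².
Absorption A = 21.6·0.32 + 149.5·0.03 + 149.9·0.73 + 18.1·0.03 + 149.9·0.09 + 18.4·0.04 + 12.9·0.01 = 135.723 sabins.
Mean coefficient ᾱ = A/S = 0.2609.
Eyring denominator: −S ln(1−ᾱ) = 157.298.
V = 11.8 × 12.7 × 4.5 = 674.37 m³.
RT60 = 0.161 × 674.37 / 157.298 = 0.69 s.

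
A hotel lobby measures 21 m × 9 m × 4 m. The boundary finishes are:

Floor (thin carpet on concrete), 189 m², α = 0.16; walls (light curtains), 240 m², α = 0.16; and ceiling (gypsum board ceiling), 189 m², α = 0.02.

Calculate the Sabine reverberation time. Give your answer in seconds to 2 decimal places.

Equivalent absorption area: A = 189·0.16 + 240·0.16 + 189·0.02 = 72.420 m².
Volume V = 21 × 9 × 4 = 756 m³.
RT60 = 0.161 · V / A = 0.161 × 756 / 72.420 = 1.68 s.

1.68 seconds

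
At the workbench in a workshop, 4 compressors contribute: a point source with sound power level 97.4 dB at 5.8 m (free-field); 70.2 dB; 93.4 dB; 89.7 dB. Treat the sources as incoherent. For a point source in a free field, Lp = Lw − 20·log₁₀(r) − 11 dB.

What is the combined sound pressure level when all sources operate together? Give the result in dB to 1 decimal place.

Source at 5.8 m: Lp = 97.4 − 20·log₁₀(5.8) − 11 = 71.1 dB.
Converting to relative power and adding: 10^(71.1/10) + 10^(70.2/10) + 10^(93.4/10) + 10^(89.7/10) = 3.144e+09.
Back to dB: 10·log₁₀ Σ = 95.0 dB.

95.0 dB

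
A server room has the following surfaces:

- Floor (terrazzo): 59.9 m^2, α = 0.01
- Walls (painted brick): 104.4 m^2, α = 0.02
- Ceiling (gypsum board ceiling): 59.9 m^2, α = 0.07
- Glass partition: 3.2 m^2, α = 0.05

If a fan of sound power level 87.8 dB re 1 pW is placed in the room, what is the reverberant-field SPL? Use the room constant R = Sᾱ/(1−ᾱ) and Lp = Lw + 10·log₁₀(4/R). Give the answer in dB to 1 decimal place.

A = 7.040 sabins; S = 227.4 m^2.
ᾱ = 7.040/227.4 = 0.0310; R = Sᾱ/(1−ᾱ) = 7.040/(1−0.0310) = 7.265 m^2.
Lp = Lw + 10 log₁₀(4/R) = 87.8 -2.59 = 85.2 dB.

85.2 dB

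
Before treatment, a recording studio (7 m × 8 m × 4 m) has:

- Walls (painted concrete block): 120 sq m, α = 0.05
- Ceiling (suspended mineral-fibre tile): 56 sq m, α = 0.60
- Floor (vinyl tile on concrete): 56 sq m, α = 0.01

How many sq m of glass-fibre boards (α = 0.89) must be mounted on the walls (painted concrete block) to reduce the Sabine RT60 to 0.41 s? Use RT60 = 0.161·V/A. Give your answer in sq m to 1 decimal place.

Summing Sᵢαᵢ: 6.000 + 33.600 + 0.560 → A₁ = 40.160 sabins.
V = 224 m³. Target absorption A₂ = 0.161 × 224 / 0.41 = 87.961 sabins.
Absorption to add: 87.961 − 40.160 = 47.801 sabins.
Net gain per sq m: Δα = 0.89 − 0.05 = 0.84.
Area = ΔA/Δα = 47.801/0.84 = 56.9 sq m.

56.9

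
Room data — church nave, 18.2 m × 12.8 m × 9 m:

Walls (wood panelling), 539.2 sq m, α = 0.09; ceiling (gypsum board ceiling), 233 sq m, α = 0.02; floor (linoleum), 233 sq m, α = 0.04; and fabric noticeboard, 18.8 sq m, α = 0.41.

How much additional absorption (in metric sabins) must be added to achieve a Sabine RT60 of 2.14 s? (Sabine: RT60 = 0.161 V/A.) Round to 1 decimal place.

Summing Sᵢαᵢ: 48.528 + 4.660 + 9.320 + 7.708 → A₁ = 70.216 sabins.
Target A₂ = 0.161·2096.64/2.14 = 157.738 sabins (V = 2096.64 m³).
Shortfall: 157.738 − 70.216 = 87.5 sabins.

87.5 sabins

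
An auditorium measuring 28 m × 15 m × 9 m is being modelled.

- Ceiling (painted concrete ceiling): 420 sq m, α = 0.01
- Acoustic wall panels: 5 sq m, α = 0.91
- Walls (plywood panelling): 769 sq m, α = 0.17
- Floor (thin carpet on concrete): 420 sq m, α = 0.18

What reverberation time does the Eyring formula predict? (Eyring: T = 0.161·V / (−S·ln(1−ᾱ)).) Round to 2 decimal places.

2.64 s

S = Σ Sᵢ = 1614.0 sq m.
Σ(Sᵢαᵢ) = 420×0.01 + 5×0.91 + 769×0.17 + 420×0.18 = 215.080.
ᾱ = 215.080 / 1614.0 = 0.1333.
Eyring denominator: −S ln(1−ᾱ) = 230.903.
V = 28 × 15 × 9 = 3780 m³.
RT60 = 0.161 × 3780 / 230.903 = 2.64 s.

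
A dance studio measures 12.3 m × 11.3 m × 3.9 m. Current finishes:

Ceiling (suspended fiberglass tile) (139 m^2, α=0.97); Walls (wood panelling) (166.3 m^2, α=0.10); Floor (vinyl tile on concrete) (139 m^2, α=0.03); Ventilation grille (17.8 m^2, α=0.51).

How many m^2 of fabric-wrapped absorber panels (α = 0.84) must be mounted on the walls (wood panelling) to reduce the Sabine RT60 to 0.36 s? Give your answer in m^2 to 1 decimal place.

105.0

Total absorption A₁ = 139×0.97 + 166.3×0.10 + 139×0.03 + 17.8×0.51
  = 134.830 + 16.630 + 4.170 + 9.078 = 164.708 m^2 sabins.
V = 542.061 m³. Target absorption A₂ = 0.161 × 542.061 / 0.36 = 242.422 sabins.
Absorption to add: 242.422 − 164.708 = 77.714 sabins.
Net gain per m^2: Δα = 0.84 − 0.10 = 0.74.
Area = ΔA/Δα = 77.714/0.74 = 105.0 m^2.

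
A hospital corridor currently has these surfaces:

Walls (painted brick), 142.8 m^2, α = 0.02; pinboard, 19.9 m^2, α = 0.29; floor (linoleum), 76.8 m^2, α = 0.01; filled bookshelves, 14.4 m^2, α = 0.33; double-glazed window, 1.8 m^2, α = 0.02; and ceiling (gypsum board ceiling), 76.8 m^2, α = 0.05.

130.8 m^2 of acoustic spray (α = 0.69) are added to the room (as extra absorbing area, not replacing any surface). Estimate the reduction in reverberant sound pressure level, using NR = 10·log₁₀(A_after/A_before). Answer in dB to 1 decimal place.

7.8 dB

Total absorption A_before = 142.8*0.02 + 19.9*0.29 + 76.8*0.01 + 14.4*0.33 + 1.8*0.02 + 76.8*0.05
  = 2.856 + 5.771 + 0.768 + 4.752 + 0.036 + 3.840 = 18.023 m^2 sabins.
Treatment contributes 130.8·0.69 = 90.252 sabins.
New total A_after = 108.275 sabins.
Reduction = 10 log₁₀(A_after/A_before) = 10 log₁₀(6.0076) = 7.8 dB.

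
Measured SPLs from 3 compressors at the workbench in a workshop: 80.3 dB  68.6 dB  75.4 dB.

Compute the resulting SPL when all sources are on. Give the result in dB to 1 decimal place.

Sum in the linear (power) domain: Σ 10^(Lᵢ/10) = 10^(80.3/10) + 10^(68.6/10) + 10^(75.4/10) = 1.491e+08.
Back to dB: 10·log₁₀ Σ = 81.7 dB.

81.7 dB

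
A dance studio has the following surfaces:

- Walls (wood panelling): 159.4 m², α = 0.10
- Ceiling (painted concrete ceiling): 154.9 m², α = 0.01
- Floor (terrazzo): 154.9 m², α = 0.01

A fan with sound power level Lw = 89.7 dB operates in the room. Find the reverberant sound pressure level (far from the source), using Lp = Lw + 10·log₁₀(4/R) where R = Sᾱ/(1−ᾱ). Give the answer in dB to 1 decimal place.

Σ(Sᵢαᵢ) = 159.4×0.10 + 154.9×0.01 + 154.9×0.01 = 19.038; total area S = 469.2 m².
ᾱ = 19.038/469.2 = 0.0406; R = Sᾱ/(1−ᾱ) = 19.038/(1−0.0406) = 19.844 m².
Lp = Lw + 10 log₁₀(4/R) = 89.7 -6.96 = 82.7 dB.

82.7 dB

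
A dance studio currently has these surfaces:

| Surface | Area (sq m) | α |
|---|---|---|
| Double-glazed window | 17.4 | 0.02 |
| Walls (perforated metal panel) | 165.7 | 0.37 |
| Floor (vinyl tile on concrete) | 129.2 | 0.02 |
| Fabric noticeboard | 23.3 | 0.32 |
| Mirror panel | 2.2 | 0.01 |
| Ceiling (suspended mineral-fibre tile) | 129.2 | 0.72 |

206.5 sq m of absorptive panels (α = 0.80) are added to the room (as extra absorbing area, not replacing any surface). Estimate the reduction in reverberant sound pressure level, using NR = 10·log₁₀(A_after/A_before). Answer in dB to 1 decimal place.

3.0 dB

Summing Sᵢαᵢ: 0.348 + 61.309 + 2.584 + 7.456 + 0.022 + 93.024 → A_before = 164.743 sabins.
Added absorption = 206.5 × 0.80 = 165.200 sabins.
A_after = 164.743 + 165.200 = 329.943 sabins.
Reduction = 10 log₁₀(A_after/A_before) = 10 log₁₀(2.0028) = 3.0 dB.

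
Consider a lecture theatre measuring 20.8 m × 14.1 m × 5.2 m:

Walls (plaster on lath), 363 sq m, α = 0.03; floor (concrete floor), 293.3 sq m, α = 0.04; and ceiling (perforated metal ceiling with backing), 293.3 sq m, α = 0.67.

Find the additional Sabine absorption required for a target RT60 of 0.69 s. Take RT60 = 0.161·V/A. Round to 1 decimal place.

A₁ = Σ Sᵢαᵢ = 363×0.03 + 293.3×0.04 + 293.3×0.67 = 219.133 sabins.
For T = 0.69 s, need A₂ = 0.161·V/T = 0.161·1525.056/0.69 = 355.846 sabins.
ΔA = A₂ − A₁ = 355.846 − 219.133 = 136.7 sabins.

136.7 sabins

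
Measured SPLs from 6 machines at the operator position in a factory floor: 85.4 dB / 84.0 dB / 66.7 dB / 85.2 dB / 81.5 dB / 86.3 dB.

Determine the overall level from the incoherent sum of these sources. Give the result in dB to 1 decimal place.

Converting to relative power and adding: 10^(85.4/10) + 10^(84.0/10) + 10^(66.7/10) + 10^(85.2/10) + 10^(81.5/10) + 10^(86.3/10) = 1.502e+09.
Combined level = 10 log₁₀(1.502e+09) = 91.8 dB.

91.8 dB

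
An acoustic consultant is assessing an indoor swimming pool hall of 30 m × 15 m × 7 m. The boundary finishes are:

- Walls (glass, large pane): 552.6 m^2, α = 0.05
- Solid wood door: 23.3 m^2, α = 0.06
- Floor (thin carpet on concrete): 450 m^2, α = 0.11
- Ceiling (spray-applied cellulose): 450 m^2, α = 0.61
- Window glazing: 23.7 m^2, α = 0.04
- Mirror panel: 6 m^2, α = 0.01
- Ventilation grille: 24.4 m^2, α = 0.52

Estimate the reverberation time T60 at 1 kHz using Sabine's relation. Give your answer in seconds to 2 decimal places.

Summing Sᵢαᵢ: 27.630 + 1.398 + 49.500 + 274.500 + 0.948 + 0.060 + 12.688 → A = 366.724 sabins.
Volume V = 30 × 15 × 7 = 3150 m³.
T = 0.161 V/A = 0.161·3150/366.724 = 1.38 s.

1.38 s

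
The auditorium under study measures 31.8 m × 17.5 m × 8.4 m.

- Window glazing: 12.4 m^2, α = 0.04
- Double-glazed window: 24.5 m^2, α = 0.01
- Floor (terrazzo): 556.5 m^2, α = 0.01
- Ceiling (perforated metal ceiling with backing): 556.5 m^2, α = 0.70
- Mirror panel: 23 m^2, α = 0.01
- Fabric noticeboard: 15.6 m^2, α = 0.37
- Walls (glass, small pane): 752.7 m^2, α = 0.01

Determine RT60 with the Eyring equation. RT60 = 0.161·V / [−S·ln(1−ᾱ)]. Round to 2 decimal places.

Total surface area S = 12.4 + 24.5 + 556.5 + 556.5 + 23 + 15.6 + 752.7 = 1941.2 m^2.
Absorption A = 12.4×0.04 + 24.5×0.01 + 556.5×0.01 + 556.5×0.70 + 23×0.01 + 15.6×0.37 + 752.7×0.01 = 409.385 sabins.
ᾱ = 409.385 / 1941.2 = 0.2109.
Eyring denominator: −S ln(1−ᾱ) = 459.797.
V = 31.8 × 17.5 × 8.4 = 4674.6 m³.
RT60 = 0.161 × 4674.6 / 459.797 = 1.64 s.

1.64 s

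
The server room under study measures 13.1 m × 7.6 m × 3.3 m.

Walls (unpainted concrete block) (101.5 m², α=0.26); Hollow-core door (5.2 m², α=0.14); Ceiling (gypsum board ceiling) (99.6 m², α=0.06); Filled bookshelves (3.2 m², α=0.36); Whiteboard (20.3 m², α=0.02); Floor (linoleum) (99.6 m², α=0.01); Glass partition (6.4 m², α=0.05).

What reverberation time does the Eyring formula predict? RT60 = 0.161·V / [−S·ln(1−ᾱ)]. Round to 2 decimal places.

S = Σ Sᵢ = 335.8 m².
Absorption A = 101.5·0.26 + 5.2·0.14 + 99.6·0.06 + 3.2·0.36 + 20.3·0.02 + 99.6·0.01 + 6.4·0.05 = 35.968 sabins.
ᾱ = 35.968 / 335.8 = 0.1071.
−S·ln(1−ᾱ) = −335.8 × ln(1 − 0.1071) = 38.040.
V = 13.1 × 7.6 × 3.3 = 328.548 m³.
RT60 = 0.161 × 328.548 / 38.040 = 1.39 s.

1.39 seconds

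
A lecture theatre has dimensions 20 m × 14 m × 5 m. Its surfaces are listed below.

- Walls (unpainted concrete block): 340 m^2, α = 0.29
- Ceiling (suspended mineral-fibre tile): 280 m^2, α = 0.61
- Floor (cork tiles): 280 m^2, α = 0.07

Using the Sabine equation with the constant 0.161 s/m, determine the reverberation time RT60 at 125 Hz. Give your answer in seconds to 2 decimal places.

Total absorption A = 340×0.29 + 280×0.61 + 280×0.07
  = 98.600 + 170.800 + 19.600 = 289.000 m^2 sabins.
Volume V = 20 × 14 × 5 = 1400 m³.
T = 0.161 V/A = 0.161·1400/289.000 = 0.78 s.

0.78 s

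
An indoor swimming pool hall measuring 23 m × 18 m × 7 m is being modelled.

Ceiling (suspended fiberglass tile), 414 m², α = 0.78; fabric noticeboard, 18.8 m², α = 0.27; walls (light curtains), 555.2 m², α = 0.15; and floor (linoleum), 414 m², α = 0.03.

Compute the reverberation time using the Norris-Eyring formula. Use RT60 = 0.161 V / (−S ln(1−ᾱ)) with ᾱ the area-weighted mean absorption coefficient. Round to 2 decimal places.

0.92 s

S = Σ Sᵢ = 1402.0 m².
Absorption A = 414·0.78 + 18.8·0.27 + 555.2·0.15 + 414·0.03 = 423.696 sabins.
Mean coefficient ᾱ = A/S = 0.3022.
Eyring denominator: −S ln(1−ᾱ) = 504.471.
V = 23 × 18 × 7 = 2898 m³.
T = 0.161·V/[−S·ln(1−ᾱ)] = 0.161·2898/504.471 = 0.92 s.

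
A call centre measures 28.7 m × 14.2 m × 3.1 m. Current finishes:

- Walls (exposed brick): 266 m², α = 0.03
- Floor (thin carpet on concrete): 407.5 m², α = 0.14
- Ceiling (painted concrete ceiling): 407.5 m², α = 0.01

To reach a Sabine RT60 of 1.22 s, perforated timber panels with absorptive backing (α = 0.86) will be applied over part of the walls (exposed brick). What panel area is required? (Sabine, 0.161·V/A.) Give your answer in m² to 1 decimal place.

Summing Sᵢαᵢ: 7.980 + 57.050 + 4.075 → A₁ = 69.105 sabins.
V = 1263.374 m³. Target absorption A₂ = 0.161 × 1263.374 / 1.22 = 166.724 sabins.
Absorption to add: 166.724 − 69.105 = 97.619 sabins.
Net gain per m²: Δα = 0.86 − 0.03 = 0.83.
Area = ΔA/Δα = 97.619/0.83 = 117.6 m².

117.6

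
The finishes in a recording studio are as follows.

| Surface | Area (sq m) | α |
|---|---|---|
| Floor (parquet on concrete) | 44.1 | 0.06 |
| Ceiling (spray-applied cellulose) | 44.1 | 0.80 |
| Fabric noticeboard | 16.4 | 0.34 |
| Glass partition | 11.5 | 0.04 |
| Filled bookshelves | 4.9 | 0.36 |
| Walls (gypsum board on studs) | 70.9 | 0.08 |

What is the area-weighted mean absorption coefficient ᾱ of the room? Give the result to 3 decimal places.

S = Σ Sᵢ = 44.1 + 44.1 + 16.4 + 11.5 + 4.9 + 70.9 = 191.9 sq m.
Σ(Sᵢαᵢ) = 44.1×0.06 + 44.1×0.80 + 16.4×0.34 + 11.5×0.04 + 4.9×0.36 + 70.9×0.08 = 51.398.
ᾱ = 51.398 / 191.9 = 0.268.

0.268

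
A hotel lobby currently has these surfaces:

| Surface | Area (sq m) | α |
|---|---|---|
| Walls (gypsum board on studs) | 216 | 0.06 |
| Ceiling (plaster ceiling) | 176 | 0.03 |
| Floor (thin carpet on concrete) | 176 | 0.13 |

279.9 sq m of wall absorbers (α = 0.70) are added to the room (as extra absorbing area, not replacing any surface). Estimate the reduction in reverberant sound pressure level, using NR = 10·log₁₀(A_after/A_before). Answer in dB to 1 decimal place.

7.6 dB

Equivalent absorption area: A_before = 216×0.06 + 176×0.03 + 176×0.13 = 41.120 sq m.
Treatment contributes 279.9·0.70 = 195.930 sabins.
New total A_after = 237.050 sabins.
Reduction = 10 log₁₀(A_after/A_before) = 10 log₁₀(5.7648) = 7.6 dB.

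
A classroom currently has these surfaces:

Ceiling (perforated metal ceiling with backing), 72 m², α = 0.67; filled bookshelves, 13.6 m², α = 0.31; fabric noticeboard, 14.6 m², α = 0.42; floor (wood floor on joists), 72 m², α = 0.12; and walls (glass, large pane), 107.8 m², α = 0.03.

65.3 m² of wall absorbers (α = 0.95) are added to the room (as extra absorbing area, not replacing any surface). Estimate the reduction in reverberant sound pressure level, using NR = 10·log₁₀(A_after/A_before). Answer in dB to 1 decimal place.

Summing Sᵢαᵢ: 48.240 + 4.216 + 6.132 + 8.640 + 3.234 → A_before = 70.462 sabins.
Added absorption = 65.3 × 0.95 = 62.035 sabins.
New total A_after = 132.497 sabins.
Reduction = 10 log₁₀(A_after/A_before) = 10 log₁₀(1.8804) = 2.7 dB.

2.7 dB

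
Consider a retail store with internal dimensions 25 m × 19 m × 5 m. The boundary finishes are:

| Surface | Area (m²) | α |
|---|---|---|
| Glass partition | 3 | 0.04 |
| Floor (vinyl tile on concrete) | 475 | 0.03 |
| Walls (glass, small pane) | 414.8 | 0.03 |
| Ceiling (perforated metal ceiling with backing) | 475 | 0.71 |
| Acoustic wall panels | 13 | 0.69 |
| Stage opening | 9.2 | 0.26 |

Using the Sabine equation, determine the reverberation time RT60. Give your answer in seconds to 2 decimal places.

1.02 s

Summing Sᵢαᵢ: 0.120 + 14.250 + 12.444 + 337.250 + 8.970 + 2.392 → A = 375.426 sabins.
Volume V = 25 × 19 × 5 = 2375 m³.
T = 0.161 V/A = 0.161·2375/375.426 = 1.02 s.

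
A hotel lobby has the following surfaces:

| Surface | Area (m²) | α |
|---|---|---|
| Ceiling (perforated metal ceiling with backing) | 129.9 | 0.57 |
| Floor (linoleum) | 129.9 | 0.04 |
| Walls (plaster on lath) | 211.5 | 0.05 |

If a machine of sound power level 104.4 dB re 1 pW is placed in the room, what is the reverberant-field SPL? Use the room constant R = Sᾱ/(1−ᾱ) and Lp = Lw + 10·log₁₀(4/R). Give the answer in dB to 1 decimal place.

90.0 dB

A = 89.814 sabins; S = 471.3 m².
ᾱ = 0.1906, so room constant R = A/(1−ᾱ) = 110.964 m².
Lp = 104.4 + 10·log₁₀(4/110.964) = 104.4 + (-14.43) = 90.0 dB.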